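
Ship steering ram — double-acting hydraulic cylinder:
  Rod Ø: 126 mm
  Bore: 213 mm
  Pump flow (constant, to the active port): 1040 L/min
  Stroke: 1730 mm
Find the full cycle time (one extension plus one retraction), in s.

Cap-side area A_cap = π/4 × (213 mm)² = 35630 mm^2
Rod-side annular area A_ann = π/4 × (213² − 126²) = 23160 mm^2
t_ext = A_cap·L/Q = 3.556 s
t_ret = A_ann·L/Q = 2.312 s
t_cycle = t_ext + t_ret

t ≈ 5.87 s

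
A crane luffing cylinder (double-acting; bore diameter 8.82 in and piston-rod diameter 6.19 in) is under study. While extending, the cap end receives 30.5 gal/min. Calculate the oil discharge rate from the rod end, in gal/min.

Q_out ≈ 15.5 gal/min

Cap-side area A_cap = π/4 × (8.82 in)² = 61.10 in^2
Rod-side annular area A_ann = π/4 × (8.82² − 6.19²) = 31.00 in^2
Piston speed v = Q_in/A_cap; rod-end outflow Q_out = v × A_ann = Q_in × A_ann/A_cap.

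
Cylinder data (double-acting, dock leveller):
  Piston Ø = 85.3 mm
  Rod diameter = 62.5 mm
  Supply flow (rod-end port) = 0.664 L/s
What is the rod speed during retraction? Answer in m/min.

v ≈ 15.1 m/min

Rod-side annular area A_ann = π/4 × (85.3² − 62.5²) = 2647 mm^2
Flow into the rod-end port fills the annular volume.
v = Q / A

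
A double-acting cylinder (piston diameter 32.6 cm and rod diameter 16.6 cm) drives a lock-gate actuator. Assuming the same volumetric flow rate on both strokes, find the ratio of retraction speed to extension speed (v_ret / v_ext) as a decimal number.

v_ret/v_ext ≈ 1.35

Cap-side area A_cap = π/4 × (32.6 cm)² = 834.7 cm^2
Rod-side annular area A_ann = π/4 × (32.6² − 16.6²) = 618.3 cm^2
For equal Q, v ∝ 1/A, so v_ret/v_ext = A_cap/A_ann.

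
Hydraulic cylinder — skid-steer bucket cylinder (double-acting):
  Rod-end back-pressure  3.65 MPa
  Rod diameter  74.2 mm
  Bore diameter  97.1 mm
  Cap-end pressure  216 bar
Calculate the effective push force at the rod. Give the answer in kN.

Cap-side area A_cap = π/4 × (97.1 mm)² = 7405 mm^2
Rod-side annular area A_ann = π/4 × (97.1² − 74.2²) = 3081 mm^2
Net thrust = P_cap·A_cap − P_rod·A_ann = 159.9 kN − 11.25 kN

F ≈ 149 kN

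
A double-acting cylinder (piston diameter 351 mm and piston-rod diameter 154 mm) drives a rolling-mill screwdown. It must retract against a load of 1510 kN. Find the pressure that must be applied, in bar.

Rod-side annular area A_ann = π/4 × (351² − 154²) = 78140 mm^2
Retraction: pressure acts on the annular area.
P = F / A = 1510 kN / A

P ≈ 193 bar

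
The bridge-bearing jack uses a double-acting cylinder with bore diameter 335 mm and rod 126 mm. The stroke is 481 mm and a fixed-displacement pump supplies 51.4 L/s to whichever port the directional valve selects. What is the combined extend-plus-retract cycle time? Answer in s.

Cap-side area A_cap = π/4 × (335 mm)² = 88140 mm^2
Rod-side annular area A_ann = π/4 × (335² − 126²) = 75670 mm^2
t_ext = A_cap·L/Q = 0.8248 s
t_ret = A_ann·L/Q = 0.7081 s
t_cycle = t_ext + t_ret

t ≈ 1.53 s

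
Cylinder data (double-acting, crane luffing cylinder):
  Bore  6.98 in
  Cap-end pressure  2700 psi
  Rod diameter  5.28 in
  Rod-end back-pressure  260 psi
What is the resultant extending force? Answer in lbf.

F ≈ 99100 lbf

Cap-side area A_cap = π/4 × (6.98 in)² = 38.26 in^2
Rod-side annular area A_ann = π/4 × (6.98² − 5.28²) = 16.37 in^2
Net thrust = P_cap·A_cap − P_rod·A_ann = 1.033e5 lbf − 4256 lbf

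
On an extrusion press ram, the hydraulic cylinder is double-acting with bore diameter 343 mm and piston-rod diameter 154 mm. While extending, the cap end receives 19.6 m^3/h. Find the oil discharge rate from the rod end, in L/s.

Cap-side area A_cap = π/4 × (343 mm)² = 92400 mm^2
Rod-side annular area A_ann = π/4 × (343² − 154²) = 73770 mm^2
Piston speed v = Q_in/A_cap; rod-end outflow Q_out = v × A_ann = Q_in × A_ann/A_cap.

Q_out ≈ 4.35 L/s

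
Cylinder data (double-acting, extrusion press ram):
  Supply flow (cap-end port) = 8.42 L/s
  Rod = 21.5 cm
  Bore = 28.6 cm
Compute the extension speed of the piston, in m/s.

Cap-side area A_cap = π/4 × (28.6 cm)² = 642.4 cm^2
v = Q / A

v ≈ 0.131 m/s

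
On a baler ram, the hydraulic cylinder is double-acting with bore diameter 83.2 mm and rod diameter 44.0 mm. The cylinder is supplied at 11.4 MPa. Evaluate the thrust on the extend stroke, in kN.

Cap-side area A_cap = π/4 × (83.2 mm)² = 5437 mm^2
F = P × A_cap = 11.4 MPa × A_cap

F ≈ 62.0 kN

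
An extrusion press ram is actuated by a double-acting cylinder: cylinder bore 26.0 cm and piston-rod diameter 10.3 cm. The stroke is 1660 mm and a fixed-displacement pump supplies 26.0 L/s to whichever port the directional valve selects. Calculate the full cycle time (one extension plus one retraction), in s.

t ≈ 6.25 s

Cap-side area A_cap = π/4 × (26.0 cm)² = 530.9 cm^2
Rod-side annular area A_ann = π/4 × (26.0² − 10.3²) = 447.6 cm^2
t_ext = A_cap·L/Q = 3.390 s
t_ret = A_ann·L/Q = 2.858 s
t_cycle = t_ext + t_ret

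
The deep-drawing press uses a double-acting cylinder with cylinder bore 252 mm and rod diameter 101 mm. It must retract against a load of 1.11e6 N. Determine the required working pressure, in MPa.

Rod-side annular area A_ann = π/4 × (252² − 101²) = 41860 mm^2
Retraction: pressure acts on the annular area.
P = F / A = 1.11e6 N / A

P ≈ 26.5 MPa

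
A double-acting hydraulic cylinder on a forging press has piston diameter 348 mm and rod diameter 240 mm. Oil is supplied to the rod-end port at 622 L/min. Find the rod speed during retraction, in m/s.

Rod-side annular area A_ann = π/4 × (348² − 240²) = 49880 mm^2
Flow into the rod-end port fills the annular volume.
v = Q / A

v ≈ 0.208 m/s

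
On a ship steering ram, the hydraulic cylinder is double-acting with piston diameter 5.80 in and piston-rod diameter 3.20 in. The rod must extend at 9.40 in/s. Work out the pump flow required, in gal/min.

Cap-side area A_cap = π/4 × (5.80 in)² = 26.42 in^2
Q = A × v

Q ≈ 64.5 gal/min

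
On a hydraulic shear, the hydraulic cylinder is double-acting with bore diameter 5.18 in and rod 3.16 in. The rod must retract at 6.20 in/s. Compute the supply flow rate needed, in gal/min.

Q ≈ 21.3 gal/min

Rod-side annular area A_ann = π/4 × (5.18² − 3.16²) = 13.23 in^2
Q = A × v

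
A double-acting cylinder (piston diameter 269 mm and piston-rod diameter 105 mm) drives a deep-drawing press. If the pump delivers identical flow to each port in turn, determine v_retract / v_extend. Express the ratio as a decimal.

Cap-side area A_cap = π/4 × (269 mm)² = 56830 mm^2
Rod-side annular area A_ann = π/4 × (269² − 105²) = 48170 mm^2
For equal Q, v ∝ 1/A, so v_ret/v_ext = A_cap/A_ann.

v_ret/v_ext ≈ 1.18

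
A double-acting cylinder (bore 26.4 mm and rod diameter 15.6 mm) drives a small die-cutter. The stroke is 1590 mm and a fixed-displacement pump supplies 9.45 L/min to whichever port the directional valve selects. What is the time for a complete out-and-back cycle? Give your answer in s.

t ≈ 9.12 s

Cap-side area A_cap = π/4 × (26.4 mm)² = 547.4 mm^2
Rod-side annular area A_ann = π/4 × (26.4² − 15.6²) = 356.3 mm^2
t_ext = A_cap·L/Q = 5.526 s
t_ret = A_ann·L/Q = 3.596 s
t_cycle = t_ext + t_ret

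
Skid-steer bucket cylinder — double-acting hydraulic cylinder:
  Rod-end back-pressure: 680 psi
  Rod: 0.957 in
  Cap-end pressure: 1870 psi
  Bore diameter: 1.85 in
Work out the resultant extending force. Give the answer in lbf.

Cap-side area A_cap = π/4 × (1.85 in)² = 2.688 in^2
Rod-side annular area A_ann = π/4 × (1.85² − 0.957²) = 1.969 in^2
Net thrust = P_cap·A_cap − P_rod·A_ann = 5027 lbf − 1339 lbf

F ≈ 3690 lbf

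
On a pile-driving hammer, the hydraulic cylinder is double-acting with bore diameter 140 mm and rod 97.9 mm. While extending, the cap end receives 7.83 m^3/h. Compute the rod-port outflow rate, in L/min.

Q_out ≈ 66.7 L/min

Cap-side area A_cap = π/4 × (140 mm)² = 15390 mm^2
Rod-side annular area A_ann = π/4 × (140² − 97.9²) = 7866 mm^2
Piston speed v = Q_in/A_cap; rod-end outflow Q_out = v × A_ann = Q_in × A_ann/A_cap.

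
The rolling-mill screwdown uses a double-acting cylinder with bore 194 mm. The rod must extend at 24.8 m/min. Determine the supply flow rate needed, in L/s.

Q ≈ 12.2 L/s

Cap-side area A_cap = π/4 × (194 mm)² = 29560 mm^2
Q = A × v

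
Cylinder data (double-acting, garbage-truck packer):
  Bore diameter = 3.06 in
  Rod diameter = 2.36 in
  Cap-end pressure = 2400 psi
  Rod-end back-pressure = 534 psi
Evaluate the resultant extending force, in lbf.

F ≈ 16100 lbf

Cap-side area A_cap = π/4 × (3.06 in)² = 7.354 in^2
Rod-side annular area A_ann = π/4 × (3.06² − 2.36²) = 2.980 in^2
Net thrust = P_cap·A_cap − P_rod·A_ann = 17650 lbf − 1591 lbf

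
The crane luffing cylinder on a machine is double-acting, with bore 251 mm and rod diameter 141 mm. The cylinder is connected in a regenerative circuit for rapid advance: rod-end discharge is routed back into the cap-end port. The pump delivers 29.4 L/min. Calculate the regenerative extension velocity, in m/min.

v ≈ 1.88 m/min

In regeneration the rod-end outflow joins the pump flow into the cap end, so the net volume the pump must supply per unit advance equals the rod cross-section area.
Rod cross-section A_rod = π/4 × (141 mm)² = 15610 mm^2
v = Q_pump / A_rod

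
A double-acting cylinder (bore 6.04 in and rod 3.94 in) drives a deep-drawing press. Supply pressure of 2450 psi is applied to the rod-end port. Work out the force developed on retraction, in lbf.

Rod-side annular area A_ann = π/4 × (6.04² − 3.94²) = 16.46 in^2
On retraction the pressure acts on the annular area (bore minus rod).
F = P × A_ann

F ≈ 40300 lbf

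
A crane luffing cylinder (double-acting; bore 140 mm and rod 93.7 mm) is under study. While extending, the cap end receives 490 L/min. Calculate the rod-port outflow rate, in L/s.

Q_out ≈ 4.51 L/s

Cap-side area A_cap = π/4 × (140 mm)² = 15390 mm^2
Rod-side annular area A_ann = π/4 × (140² − 93.7²) = 8498 mm^2
Piston speed v = Q_in/A_cap; rod-end outflow Q_out = v × A_ann = Q_in × A_ann/A_cap.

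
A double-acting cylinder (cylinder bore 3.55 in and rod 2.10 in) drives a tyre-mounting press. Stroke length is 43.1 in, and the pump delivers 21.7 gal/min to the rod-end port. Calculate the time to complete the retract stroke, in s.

t ≈ 3.32 s

Rod-side annular area A_ann = π/4 × (3.55² − 2.10²) = 6.434 in^2
Swept volume V = A × L; t = V / Q = A·L / Q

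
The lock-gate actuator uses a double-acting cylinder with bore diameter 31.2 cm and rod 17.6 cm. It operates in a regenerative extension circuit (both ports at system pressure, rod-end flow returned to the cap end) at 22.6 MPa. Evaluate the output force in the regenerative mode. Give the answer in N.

F ≈ 5.50e5 N

With equal pressure on both faces, forces on the annular region cancel; the net push is pressure × rod cross-section.
Rod cross-section A_rod = π/4 × (17.6 cm)² = 243.3 cm^2
F = P × A_rod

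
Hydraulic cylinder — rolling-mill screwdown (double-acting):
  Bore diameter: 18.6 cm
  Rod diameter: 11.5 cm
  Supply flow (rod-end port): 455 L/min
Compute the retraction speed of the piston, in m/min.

v ≈ 27.1 m/min

Rod-side annular area A_ann = π/4 × (18.6² − 11.5²) = 167.8 cm^2
Flow into the rod-end port fills the annular volume.
v = Q / A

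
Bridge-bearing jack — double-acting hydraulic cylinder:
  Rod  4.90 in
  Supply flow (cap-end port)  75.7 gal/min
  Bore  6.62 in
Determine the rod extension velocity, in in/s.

v ≈ 8.47 in/s

Cap-side area A_cap = π/4 × (6.62 in)² = 34.42 in^2
v = Q / A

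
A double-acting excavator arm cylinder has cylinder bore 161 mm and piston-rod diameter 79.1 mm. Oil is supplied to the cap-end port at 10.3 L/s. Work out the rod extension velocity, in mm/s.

Cap-side area A_cap = π/4 × (161 mm)² = 20360 mm^2
v = Q / A

v ≈ 506 mm/s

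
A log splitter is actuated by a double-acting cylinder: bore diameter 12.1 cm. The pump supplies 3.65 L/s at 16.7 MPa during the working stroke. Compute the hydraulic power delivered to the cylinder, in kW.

Hydraulic power = P × Q

W ≈ 61.0 kW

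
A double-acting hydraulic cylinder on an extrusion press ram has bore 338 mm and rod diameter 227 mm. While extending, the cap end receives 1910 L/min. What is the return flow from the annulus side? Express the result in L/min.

Q_out ≈ 1050 L/min

Cap-side area A_cap = π/4 × (338 mm)² = 89730 mm^2
Rod-side annular area A_ann = π/4 × (338² − 227²) = 49260 mm^2
Piston speed v = Q_in/A_cap; rod-end outflow Q_out = v × A_ann = Q_in × A_ann/A_cap.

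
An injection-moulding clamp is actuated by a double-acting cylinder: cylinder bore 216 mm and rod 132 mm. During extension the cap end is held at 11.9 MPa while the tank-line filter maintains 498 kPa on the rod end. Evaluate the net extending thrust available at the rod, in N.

F ≈ 4.25e5 N

Cap-side area A_cap = π/4 × (216 mm)² = 36640 mm^2
Rod-side annular area A_ann = π/4 × (216² − 132²) = 22960 mm^2
Net thrust = P_cap·A_cap − P_rod·A_ann = 4.361e5 N − 11430 N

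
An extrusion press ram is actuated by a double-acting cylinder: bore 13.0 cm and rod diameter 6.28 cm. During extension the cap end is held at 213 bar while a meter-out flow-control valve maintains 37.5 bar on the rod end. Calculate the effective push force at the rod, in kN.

Cap-side area A_cap = π/4 × (13.0 cm)² = 132.7 cm^2
Rod-side annular area A_ann = π/4 × (13.0² − 6.28²) = 101.8 cm^2
Net thrust = P_cap·A_cap − P_rod·A_ann = 282.7 kN − 38.16 kN

F ≈ 245 kN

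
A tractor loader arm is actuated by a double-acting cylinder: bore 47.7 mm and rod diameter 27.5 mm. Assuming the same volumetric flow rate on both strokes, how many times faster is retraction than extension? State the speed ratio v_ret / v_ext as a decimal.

v_ret/v_ext ≈ 1.50

Cap-side area A_cap = π/4 × (47.7 mm)² = 1787 mm^2
Rod-side annular area A_ann = π/4 × (47.7² − 27.5²) = 1193 mm^2
For equal Q, v ∝ 1/A, so v_ret/v_ext = A_cap/A_ann.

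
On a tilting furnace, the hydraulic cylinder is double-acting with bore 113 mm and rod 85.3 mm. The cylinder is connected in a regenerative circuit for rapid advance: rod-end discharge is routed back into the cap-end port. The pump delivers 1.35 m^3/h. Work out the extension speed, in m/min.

v ≈ 3.94 m/min

In regeneration the rod-end outflow joins the pump flow into the cap end, so the net volume the pump must supply per unit advance equals the rod cross-section area.
Rod cross-section A_rod = π/4 × (85.3 mm)² = 5715 mm^2
v = Q_pump / A_rod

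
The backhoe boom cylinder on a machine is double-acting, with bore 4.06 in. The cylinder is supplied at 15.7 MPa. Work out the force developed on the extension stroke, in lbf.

F ≈ 29500 lbf

Cap-side area A_cap = π/4 × (4.06 in)² = 12.95 in^2
F = P × A_cap = 15.7 MPa × A_cap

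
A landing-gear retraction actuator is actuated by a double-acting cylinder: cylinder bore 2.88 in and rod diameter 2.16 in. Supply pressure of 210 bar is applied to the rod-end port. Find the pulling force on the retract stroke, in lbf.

Rod-side annular area A_ann = π/4 × (2.88² − 2.16²) = 2.850 in^2
On retraction the pressure acts on the annular area (bore minus rod).
F = P × A_ann

F ≈ 8680 lbf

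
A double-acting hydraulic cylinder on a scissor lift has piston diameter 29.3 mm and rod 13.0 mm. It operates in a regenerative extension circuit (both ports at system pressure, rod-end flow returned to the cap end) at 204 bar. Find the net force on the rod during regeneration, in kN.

F ≈ 2.71 kN

With equal pressure on both faces, forces on the annular region cancel; the net push is pressure × rod cross-section.
Rod cross-section A_rod = π/4 × (13.0 mm)² = 132.7 mm^2
F = P × A_rod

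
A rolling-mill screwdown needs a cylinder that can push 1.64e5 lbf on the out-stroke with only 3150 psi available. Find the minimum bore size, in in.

Extension force acts on the full piston face: F = P × (π/4)D².
D = √(4F / (πP)) = √(4 × 1.64e5 lbf / (π × 3150 psi))

D ≈ 8.14 in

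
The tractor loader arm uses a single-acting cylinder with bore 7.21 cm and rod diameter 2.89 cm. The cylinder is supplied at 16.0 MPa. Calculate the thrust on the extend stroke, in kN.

Cap-side area A_cap = π/4 × (7.21 cm)² = 40.83 cm^2
F = P × A_cap = 16.0 MPa × A_cap

F ≈ 65.3 kN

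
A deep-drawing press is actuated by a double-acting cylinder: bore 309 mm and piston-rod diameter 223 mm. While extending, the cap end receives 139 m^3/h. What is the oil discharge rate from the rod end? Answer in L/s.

Q_out ≈ 18.5 L/s

Cap-side area A_cap = π/4 × (309 mm)² = 74990 mm^2
Rod-side annular area A_ann = π/4 × (309² − 223²) = 35930 mm^2
Piston speed v = Q_in/A_cap; rod-end outflow Q_out = v × A_ann = Q_in × A_ann/A_cap.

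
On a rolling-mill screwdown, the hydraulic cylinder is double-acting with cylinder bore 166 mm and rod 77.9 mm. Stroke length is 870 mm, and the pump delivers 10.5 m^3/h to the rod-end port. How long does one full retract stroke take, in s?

t ≈ 5.03 s

Rod-side annular area A_ann = π/4 × (166² − 77.9²) = 16880 mm^2
Swept volume V = A × L; t = V / Q = A·L / Q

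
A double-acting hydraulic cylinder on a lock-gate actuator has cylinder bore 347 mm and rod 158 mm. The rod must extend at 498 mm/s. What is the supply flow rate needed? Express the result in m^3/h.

Cap-side area A_cap = π/4 × (347 mm)² = 94570 mm^2
Q = A × v

Q ≈ 170 m^3/h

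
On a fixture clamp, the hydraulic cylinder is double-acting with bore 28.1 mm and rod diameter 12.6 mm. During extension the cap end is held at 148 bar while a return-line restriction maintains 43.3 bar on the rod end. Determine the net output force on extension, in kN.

Cap-side area A_cap = π/4 × (28.1 mm)² = 620.2 mm^2
Rod-side annular area A_ann = π/4 × (28.1² − 12.6²) = 495.5 mm^2
Net thrust = P_cap·A_cap − P_rod·A_ann = 9.178 kN − 2.145 kN

F ≈ 7.03 kN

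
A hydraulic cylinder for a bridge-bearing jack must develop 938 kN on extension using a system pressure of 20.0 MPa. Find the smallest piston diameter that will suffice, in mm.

Extension force acts on the full piston face: F = P × (π/4)D².
D = √(4F / (πP)) = √(4 × 938 kN / (π × 20.0 MPa))

D ≈ 244 mm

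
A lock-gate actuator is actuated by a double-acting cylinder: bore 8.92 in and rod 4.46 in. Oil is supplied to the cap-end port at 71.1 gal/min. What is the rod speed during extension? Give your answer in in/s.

Cap-side area A_cap = π/4 × (8.92 in)² = 62.49 in^2
v = Q / A

v ≈ 4.38 in/s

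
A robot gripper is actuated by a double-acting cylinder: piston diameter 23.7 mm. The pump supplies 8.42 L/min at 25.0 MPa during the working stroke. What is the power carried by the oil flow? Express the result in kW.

W ≈ 3.51 kW

Hydraulic power = P × Q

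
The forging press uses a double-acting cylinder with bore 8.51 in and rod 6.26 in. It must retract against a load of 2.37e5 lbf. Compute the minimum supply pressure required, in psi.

Rod-side annular area A_ann = π/4 × (8.51² − 6.26²) = 26.10 in^2
Retraction: pressure acts on the annular area.
P = F / A = 2.37e5 lbf / A

P ≈ 9080 psi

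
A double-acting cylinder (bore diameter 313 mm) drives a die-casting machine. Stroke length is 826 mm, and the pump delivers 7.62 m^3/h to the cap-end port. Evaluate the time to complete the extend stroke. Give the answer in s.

Cap-side area A_cap = π/4 × (313 mm)² = 76940 mm^2
Swept volume V = A × L; t = V / Q = A·L / Q

t ≈ 30.0 s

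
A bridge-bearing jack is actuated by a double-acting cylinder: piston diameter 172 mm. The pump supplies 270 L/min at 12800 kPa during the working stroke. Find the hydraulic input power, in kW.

Hydraulic power = P × Q

W ≈ 57.6 kW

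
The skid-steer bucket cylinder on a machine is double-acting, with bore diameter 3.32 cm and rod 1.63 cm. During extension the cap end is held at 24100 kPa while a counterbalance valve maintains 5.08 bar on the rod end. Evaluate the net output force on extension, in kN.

F ≈ 20.5 kN

Cap-side area A_cap = π/4 × (3.32 cm)² = 8.657 cm^2
Rod-side annular area A_ann = π/4 × (3.32² − 1.63²) = 6.570 cm^2
Net thrust = P_cap·A_cap − P_rod·A_ann = 20.86 kN − 0.3338 kN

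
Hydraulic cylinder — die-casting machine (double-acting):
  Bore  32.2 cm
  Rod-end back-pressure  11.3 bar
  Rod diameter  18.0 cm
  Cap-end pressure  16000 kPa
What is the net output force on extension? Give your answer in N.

Cap-side area A_cap = π/4 × (32.2 cm)² = 814.3 cm^2
Rod-side annular area A_ann = π/4 × (32.2² − 18.0²) = 559.9 cm^2
Net thrust = P_cap·A_cap − P_rod·A_ann = 1.303e6 N − 63260 N

F ≈ 1.24e6 N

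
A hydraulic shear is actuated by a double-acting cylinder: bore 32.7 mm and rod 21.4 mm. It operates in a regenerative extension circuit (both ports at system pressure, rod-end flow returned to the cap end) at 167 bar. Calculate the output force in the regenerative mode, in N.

F ≈ 6010 N

With equal pressure on both faces, forces on the annular region cancel; the net push is pressure × rod cross-section.
Rod cross-section A_rod = π/4 × (21.4 mm)² = 359.7 mm^2
F = P × A_rod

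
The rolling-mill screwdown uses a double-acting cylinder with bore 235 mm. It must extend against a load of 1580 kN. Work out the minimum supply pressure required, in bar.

P ≈ 364 bar

Cap-side area A_cap = π/4 × (235 mm)² = 43370 mm^2
P = F / A = 1580 kN / A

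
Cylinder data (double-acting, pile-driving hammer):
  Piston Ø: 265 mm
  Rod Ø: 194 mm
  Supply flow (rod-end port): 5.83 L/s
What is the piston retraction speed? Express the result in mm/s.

Rod-side annular area A_ann = π/4 × (265² − 194²) = 25600 mm^2
Flow into the rod-end port fills the annular volume.
v = Q / A

v ≈ 228 mm/s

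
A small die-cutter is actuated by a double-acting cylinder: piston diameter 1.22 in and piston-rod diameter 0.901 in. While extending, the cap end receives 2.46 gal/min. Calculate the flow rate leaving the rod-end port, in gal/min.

Cap-side area A_cap = π/4 × (1.22 in)² = 1.169 in^2
Rod-side annular area A_ann = π/4 × (1.22² − 0.901²) = 0.5314 in^2
Piston speed v = Q_in/A_cap; rod-end outflow Q_out = v × A_ann = Q_in × A_ann/A_cap.

Q_out ≈ 1.12 gal/min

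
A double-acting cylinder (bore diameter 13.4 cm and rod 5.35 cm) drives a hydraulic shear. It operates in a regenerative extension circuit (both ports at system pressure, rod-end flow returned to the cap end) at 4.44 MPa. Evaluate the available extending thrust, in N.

F ≈ 9980 N

With equal pressure on both faces, forces on the annular region cancel; the net push is pressure × rod cross-section.
Rod cross-section A_rod = π/4 × (5.35 cm)² = 22.48 cm^2
F = P × A_rod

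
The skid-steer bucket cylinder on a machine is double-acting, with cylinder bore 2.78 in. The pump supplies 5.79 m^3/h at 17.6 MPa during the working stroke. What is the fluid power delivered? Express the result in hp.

Hydraulic power = P × Q

W ≈ 38.0 hp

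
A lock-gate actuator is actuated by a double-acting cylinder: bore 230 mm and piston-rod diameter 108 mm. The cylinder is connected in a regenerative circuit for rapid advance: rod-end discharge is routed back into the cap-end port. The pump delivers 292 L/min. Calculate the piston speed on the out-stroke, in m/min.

v ≈ 31.9 m/min

In regeneration the rod-end outflow joins the pump flow into the cap end, so the net volume the pump must supply per unit advance equals the rod cross-section area.
Rod cross-section A_rod = π/4 × (108 mm)² = 9161 mm^2
v = Q_pump / A_rod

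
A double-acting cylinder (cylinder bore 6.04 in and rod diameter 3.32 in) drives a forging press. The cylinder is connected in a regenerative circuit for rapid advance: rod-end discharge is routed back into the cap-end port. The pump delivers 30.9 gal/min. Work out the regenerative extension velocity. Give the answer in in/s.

v ≈ 13.7 in/s

In regeneration the rod-end outflow joins the pump flow into the cap end, so the net volume the pump must supply per unit advance equals the rod cross-section area.
Rod cross-section A_rod = π/4 × (3.32 in)² = 8.657 in^2
v = Q_pump / A_rod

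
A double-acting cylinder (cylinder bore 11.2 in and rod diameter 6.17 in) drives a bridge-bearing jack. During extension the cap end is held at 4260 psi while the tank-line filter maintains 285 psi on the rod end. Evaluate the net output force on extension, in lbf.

Cap-side area A_cap = π/4 × (11.2 in)² = 98.52 in^2
Rod-side annular area A_ann = π/4 × (11.2² − 6.17²) = 68.62 in^2
Net thrust = P_cap·A_cap − P_rod·A_ann = 4.197e5 lbf − 19560 lbf

F ≈ 4.00e5 lbf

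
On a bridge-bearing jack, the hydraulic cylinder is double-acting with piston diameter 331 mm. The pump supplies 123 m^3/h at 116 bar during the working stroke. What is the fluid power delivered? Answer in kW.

Hydraulic power = P × Q

W ≈ 396 kW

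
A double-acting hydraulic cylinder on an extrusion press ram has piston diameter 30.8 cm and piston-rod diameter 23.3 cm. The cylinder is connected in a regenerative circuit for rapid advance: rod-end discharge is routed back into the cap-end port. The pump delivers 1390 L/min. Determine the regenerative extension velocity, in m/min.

v ≈ 32.6 m/min

In regeneration the rod-end outflow joins the pump flow into the cap end, so the net volume the pump must supply per unit advance equals the rod cross-section area.
Rod cross-section A_rod = π/4 × (23.3 cm)² = 426.4 cm^2
v = Q_pump / A_rod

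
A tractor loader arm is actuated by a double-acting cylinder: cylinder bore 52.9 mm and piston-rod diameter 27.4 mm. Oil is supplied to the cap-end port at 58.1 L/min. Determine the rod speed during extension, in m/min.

Cap-side area A_cap = π/4 × (52.9 mm)² = 2198 mm^2
v = Q / A

v ≈ 26.4 m/min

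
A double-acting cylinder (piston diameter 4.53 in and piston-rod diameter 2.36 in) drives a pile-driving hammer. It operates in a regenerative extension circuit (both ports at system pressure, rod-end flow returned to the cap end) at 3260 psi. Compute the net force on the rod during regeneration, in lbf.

With equal pressure on both faces, forces on the annular region cancel; the net push is pressure × rod cross-section.
Rod cross-section A_rod = π/4 × (2.36 in)² = 4.374 in^2
F = P × A_rod

F ≈ 14300 lbf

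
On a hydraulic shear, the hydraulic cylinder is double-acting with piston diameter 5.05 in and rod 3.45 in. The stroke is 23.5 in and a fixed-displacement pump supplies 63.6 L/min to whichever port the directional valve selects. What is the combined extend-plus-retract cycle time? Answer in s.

Cap-side area A_cap = π/4 × (5.05 in)² = 20.03 in^2
Rod-side annular area A_ann = π/4 × (5.05² − 3.45²) = 10.68 in^2
t_ext = A_cap·L/Q = 7.277 s
t_ret = A_ann·L/Q = 3.881 s
t_cycle = t_ext + t_ret

t ≈ 11.2 s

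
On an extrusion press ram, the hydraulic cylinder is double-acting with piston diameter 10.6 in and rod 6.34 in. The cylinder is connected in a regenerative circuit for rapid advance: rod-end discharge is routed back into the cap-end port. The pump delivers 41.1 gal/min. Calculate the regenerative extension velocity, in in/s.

In regeneration the rod-end outflow joins the pump flow into the cap end, so the net volume the pump must supply per unit advance equals the rod cross-section area.
Rod cross-section A_rod = π/4 × (6.34 in)² = 31.57 in^2
v = Q_pump / A_rod

v ≈ 5.01 in/s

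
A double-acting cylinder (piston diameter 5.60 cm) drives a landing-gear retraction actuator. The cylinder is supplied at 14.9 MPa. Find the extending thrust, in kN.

F ≈ 36.7 kN

Cap-side area A_cap = π/4 × (5.60 cm)² = 24.63 cm^2
F = P × A_cap = 14.9 MPa × A_cap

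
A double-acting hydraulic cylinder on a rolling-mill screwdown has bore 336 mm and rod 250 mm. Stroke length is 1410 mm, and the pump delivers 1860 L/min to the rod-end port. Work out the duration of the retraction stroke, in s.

t ≈ 1.80 s

Rod-side annular area A_ann = π/4 × (336² − 250²) = 39580 mm^2
Swept volume V = A × L; t = V / Q = A·L / Q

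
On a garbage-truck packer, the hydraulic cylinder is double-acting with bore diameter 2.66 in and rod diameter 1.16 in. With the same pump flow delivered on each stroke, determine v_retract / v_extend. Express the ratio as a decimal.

Cap-side area A_cap = π/4 × (2.66 in)² = 5.557 in^2
Rod-side annular area A_ann = π/4 × (2.66² − 1.16²) = 4.500 in^2
For equal Q, v ∝ 1/A, so v_ret/v_ext = A_cap/A_ann.

v_ret/v_ext ≈ 1.23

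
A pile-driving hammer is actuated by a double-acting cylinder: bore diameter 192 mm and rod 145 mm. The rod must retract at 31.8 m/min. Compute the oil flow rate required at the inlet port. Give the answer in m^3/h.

Q ≈ 23.7 m^3/h

Rod-side annular area A_ann = π/4 × (192² − 145²) = 12440 mm^2
Q = A × v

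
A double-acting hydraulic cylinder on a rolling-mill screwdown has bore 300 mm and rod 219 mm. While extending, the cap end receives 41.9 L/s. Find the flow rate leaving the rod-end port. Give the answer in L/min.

Cap-side area A_cap = π/4 × (300 mm)² = 70690 mm^2
Rod-side annular area A_ann = π/4 × (300² − 219²) = 33020 mm^2
Piston speed v = Q_in/A_cap; rod-end outflow Q_out = v × A_ann = Q_in × A_ann/A_cap.

Q_out ≈ 1170 L/min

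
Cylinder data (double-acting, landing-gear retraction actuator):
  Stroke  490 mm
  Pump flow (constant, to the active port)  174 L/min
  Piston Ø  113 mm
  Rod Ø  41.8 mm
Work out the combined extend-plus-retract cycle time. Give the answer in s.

t ≈ 3.16 s

Cap-side area A_cap = π/4 × (113 mm)² = 10030 mm^2
Rod-side annular area A_ann = π/4 × (113² − 41.8²) = 8656 mm^2
t_ext = A_cap·L/Q = 1.695 s
t_ret = A_ann·L/Q = 1.463 s
t_cycle = t_ext + t_ret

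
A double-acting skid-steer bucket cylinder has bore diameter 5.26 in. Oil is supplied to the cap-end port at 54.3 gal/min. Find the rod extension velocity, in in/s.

Cap-side area A_cap = π/4 × (5.26 in)² = 21.73 in^2
v = Q / A

v ≈ 9.62 in/s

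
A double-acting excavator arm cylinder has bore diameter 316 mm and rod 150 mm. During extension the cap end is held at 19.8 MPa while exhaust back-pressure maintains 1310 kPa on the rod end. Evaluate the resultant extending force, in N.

Cap-side area A_cap = π/4 × (316 mm)² = 78430 mm^2
Rod-side annular area A_ann = π/4 × (316² − 150²) = 60760 mm^2
Net thrust = P_cap·A_cap − P_rod·A_ann = 1.553e6 N − 79590 N

F ≈ 1.47e6 N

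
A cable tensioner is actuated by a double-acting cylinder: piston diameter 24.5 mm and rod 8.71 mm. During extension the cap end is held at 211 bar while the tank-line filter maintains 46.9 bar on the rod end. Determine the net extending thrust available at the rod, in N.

Cap-side area A_cap = π/4 × (24.5 mm)² = 471.4 mm^2
Rod-side annular area A_ann = π/4 × (24.5² − 8.71²) = 411.9 mm^2
Net thrust = P_cap·A_cap − P_rod·A_ann = 9947 N − 1932 N

F ≈ 8020 N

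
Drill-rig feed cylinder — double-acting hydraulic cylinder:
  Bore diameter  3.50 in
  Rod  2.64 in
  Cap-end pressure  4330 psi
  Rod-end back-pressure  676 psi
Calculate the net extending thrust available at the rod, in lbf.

Cap-side area A_cap = π/4 × (3.50 in)² = 9.621 in^2
Rod-side annular area A_ann = π/4 × (3.50² − 2.64²) = 4.147 in^2
Net thrust = P_cap·A_cap − P_rod·A_ann = 41660 lbf − 2804 lbf

F ≈ 38900 lbf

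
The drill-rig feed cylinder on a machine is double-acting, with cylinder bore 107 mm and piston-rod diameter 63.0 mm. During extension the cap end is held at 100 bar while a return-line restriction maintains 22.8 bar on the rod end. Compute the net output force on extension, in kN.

F ≈ 76.5 kN

Cap-side area A_cap = π/4 × (107 mm)² = 8992 mm^2
Rod-side annular area A_ann = π/4 × (107² − 63.0²) = 5875 mm^2
Net thrust = P_cap·A_cap − P_rod·A_ann = 89.92 kN − 13.39 kN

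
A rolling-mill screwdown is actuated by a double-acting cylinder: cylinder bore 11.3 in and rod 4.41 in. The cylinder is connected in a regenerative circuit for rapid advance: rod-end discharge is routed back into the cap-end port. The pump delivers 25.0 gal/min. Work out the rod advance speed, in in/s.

In regeneration the rod-end outflow joins the pump flow into the cap end, so the net volume the pump must supply per unit advance equals the rod cross-section area.
Rod cross-section A_rod = π/4 × (4.41 in)² = 15.27 in^2
v = Q_pump / A_rod

v ≈ 6.30 in/s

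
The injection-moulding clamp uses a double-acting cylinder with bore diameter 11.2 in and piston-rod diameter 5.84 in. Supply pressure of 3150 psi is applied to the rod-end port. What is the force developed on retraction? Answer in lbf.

Rod-side annular area A_ann = π/4 × (11.2² − 5.84²) = 71.73 in^2
On retraction the pressure acts on the annular area (bore minus rod).
F = P × A_ann

F ≈ 2.26e5 lbf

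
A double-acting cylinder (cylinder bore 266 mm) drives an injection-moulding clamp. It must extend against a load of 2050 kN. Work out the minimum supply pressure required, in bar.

Cap-side area A_cap = π/4 × (266 mm)² = 55570 mm^2
P = F / A = 2050 kN / A

P ≈ 369 bar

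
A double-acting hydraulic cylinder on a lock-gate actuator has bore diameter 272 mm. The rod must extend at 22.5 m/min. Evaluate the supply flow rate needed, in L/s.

Q ≈ 21.8 L/s

Cap-side area A_cap = π/4 × (272 mm)² = 58110 mm^2
Q = A × v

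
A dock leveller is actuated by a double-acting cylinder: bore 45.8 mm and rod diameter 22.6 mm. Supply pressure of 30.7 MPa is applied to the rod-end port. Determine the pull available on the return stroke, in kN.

F ≈ 38.3 kN

Rod-side annular area A_ann = π/4 × (45.8² − 22.6²) = 1246 mm^2
On retraction the pressure acts on the annular area (bore minus rod).
F = P × A_ann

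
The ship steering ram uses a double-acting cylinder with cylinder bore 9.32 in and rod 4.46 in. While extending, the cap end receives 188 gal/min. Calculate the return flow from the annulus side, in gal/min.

Q_out ≈ 145 gal/min

Cap-side area A_cap = π/4 × (9.32 in)² = 68.22 in^2
Rod-side annular area A_ann = π/4 × (9.32² − 4.46²) = 52.60 in^2
Piston speed v = Q_in/A_cap; rod-end outflow Q_out = v × A_ann = Q_in × A_ann/A_cap.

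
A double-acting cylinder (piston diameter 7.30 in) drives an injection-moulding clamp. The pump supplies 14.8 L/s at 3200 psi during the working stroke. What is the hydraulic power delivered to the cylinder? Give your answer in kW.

W ≈ 327 kW

Hydraulic power = P × Q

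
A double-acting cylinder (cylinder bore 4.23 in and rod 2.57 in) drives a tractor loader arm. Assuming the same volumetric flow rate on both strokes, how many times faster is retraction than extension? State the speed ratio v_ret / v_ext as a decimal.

v_ret/v_ext ≈ 1.59

Cap-side area A_cap = π/4 × (4.23 in)² = 14.05 in^2
Rod-side annular area A_ann = π/4 × (4.23² − 2.57²) = 8.866 in^2
For equal Q, v ∝ 1/A, so v_ret/v_ext = A_cap/A_ann.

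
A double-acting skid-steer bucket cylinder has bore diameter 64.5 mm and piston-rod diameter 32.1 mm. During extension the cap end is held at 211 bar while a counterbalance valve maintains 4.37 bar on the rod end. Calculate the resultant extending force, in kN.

Cap-side area A_cap = π/4 × (64.5 mm)² = 3267 mm^2
Rod-side annular area A_ann = π/4 × (64.5² − 32.1²) = 2458 mm^2
Net thrust = P_cap·A_cap − P_rod·A_ann = 68.94 kN − 1.074 kN

F ≈ 67.9 kN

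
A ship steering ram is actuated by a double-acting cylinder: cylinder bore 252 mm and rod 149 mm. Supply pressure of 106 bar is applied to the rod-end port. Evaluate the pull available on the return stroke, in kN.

F ≈ 344 kN

Rod-side annular area A_ann = π/4 × (252² − 149²) = 32440 mm^2
On retraction the pressure acts on the annular area (bore minus rod).
F = P × A_ann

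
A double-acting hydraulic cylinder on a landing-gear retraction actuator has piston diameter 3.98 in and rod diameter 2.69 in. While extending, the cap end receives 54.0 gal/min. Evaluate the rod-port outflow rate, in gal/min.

Q_out ≈ 29.3 gal/min

Cap-side area A_cap = π/4 × (3.98 in)² = 12.44 in^2
Rod-side annular area A_ann = π/4 × (3.98² − 2.69²) = 6.758 in^2
Piston speed v = Q_in/A_cap; rod-end outflow Q_out = v × A_ann = Q_in × A_ann/A_cap.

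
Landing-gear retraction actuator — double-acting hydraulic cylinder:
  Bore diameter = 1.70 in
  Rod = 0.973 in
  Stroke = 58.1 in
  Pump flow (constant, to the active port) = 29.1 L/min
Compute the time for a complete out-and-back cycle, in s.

Cap-side area A_cap = π/4 × (1.70 in)² = 2.270 in^2
Rod-side annular area A_ann = π/4 × (1.70² − 0.973²) = 1.526 in^2
t_ext = A_cap·L/Q = 4.456 s
t_ret = A_ann·L/Q = 2.996 s
t_cycle = t_ext + t_ret

t ≈ 7.45 s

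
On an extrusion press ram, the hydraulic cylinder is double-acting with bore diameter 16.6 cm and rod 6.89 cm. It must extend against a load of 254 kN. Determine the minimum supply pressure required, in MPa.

Cap-side area A_cap = π/4 × (16.6 cm)² = 216.4 cm^2
P = F / A = 254 kN / A

P ≈ 11.7 MPa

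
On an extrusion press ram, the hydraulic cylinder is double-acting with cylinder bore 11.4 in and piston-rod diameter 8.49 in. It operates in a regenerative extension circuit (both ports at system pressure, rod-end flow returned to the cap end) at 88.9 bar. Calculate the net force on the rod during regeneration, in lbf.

With equal pressure on both faces, forces on the annular region cancel; the net push is pressure × rod cross-section.
Rod cross-section A_rod = π/4 × (8.49 in)² = 56.61 in^2
F = P × A_rod

F ≈ 73000 lbf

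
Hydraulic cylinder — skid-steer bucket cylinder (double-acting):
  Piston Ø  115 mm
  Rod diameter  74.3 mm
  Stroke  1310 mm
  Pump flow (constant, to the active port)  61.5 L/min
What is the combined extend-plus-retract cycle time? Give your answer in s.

Cap-side area A_cap = π/4 × (115 mm)² = 10390 mm^2
Rod-side annular area A_ann = π/4 × (115² − 74.3²) = 6051 mm^2
t_ext = A_cap·L/Q = 13.27 s
t_ret = A_ann·L/Q = 7.734 s
t_cycle = t_ext + t_ret

t ≈ 21.0 s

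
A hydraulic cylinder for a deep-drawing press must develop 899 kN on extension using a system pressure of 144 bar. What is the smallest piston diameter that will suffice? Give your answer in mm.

Extension force acts on the full piston face: F = P × (π/4)D².
D = √(4F / (πP)) = √(4 × 899 kN / (π × 144 bar))

D ≈ 282 mm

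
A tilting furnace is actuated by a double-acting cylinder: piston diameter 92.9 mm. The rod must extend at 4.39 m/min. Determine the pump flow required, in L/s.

Q ≈ 0.496 L/s

Cap-side area A_cap = π/4 × (92.9 mm)² = 6778 mm^2
Q = A × v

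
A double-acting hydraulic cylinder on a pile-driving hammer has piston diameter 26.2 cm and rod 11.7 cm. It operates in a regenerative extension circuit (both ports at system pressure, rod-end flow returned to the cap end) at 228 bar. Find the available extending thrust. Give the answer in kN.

With equal pressure on both faces, forces on the annular region cancel; the net push is pressure × rod cross-section.
Rod cross-section A_rod = π/4 × (11.7 cm)² = 107.5 cm^2
F = P × A_rod

F ≈ 245 kN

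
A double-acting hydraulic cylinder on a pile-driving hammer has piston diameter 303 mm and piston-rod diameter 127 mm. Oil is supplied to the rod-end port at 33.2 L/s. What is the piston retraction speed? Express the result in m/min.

v ≈ 33.5 m/min

Rod-side annular area A_ann = π/4 × (303² − 127²) = 59440 mm^2
Flow into the rod-end port fills the annular volume.
v = Q / A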